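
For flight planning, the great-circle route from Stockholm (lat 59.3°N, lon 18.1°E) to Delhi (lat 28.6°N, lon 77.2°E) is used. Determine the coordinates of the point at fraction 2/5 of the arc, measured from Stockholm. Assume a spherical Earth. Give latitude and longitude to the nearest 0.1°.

≈ lat 50.8°N, lon 50.3°E

The haversine formula gives a central angle δ ≈ 0.874 rad (50.1°) between the endpoints.
Interpolate at f = 2/5 with slerp weights a = sin((1−f)δ)/sin δ ≈ 0.653, b = sin(fδ)/sin δ ≈ 0.447.
p = a·p₁ + b·p₂ ≈ (0.404, 0.486, 0.775); φ = arcsin(p_z) ≈ 50.82°, λ = atan2(p_y, p_x) ≈ 50.28°.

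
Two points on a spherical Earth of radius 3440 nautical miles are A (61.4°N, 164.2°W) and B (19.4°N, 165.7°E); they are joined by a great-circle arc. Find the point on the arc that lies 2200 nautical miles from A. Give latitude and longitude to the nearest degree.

≈ (29°N, 170°E)

Convert each endpoint to a unit vector on the sphere (x = cos φ cos λ, y = cos φ sin λ, z = sin φ).
The central angle between the endpoints is δ = arccos(p₁·p₂) ≈ 0.820 rad (47.0°). The total great-circle distance is δ·R ≈ 0.820 × 3440 ≈ 2821 nmi, so the target fraction is f = 2200/2821 ≈ 0.780.
Interpolate at f ≈ 0.780 with slerp weights a = sin((1−f)δ)/sin δ ≈ 0.245, b = sin(fδ)/sin δ ≈ 0.816.
p = a·p₁ + b·p₂ ≈ (-0.859, 0.158, 0.487); φ = arcsin(p_z) ≈ 29.12°, λ = atan2(p_y, p_x) ≈ 169.57°.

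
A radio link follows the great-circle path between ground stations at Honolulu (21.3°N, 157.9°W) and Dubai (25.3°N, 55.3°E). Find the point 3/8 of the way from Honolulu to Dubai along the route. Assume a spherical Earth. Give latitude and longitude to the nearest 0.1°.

Convert each endpoint to a unit vector on the sphere (x = cos φ cos λ, y = cos φ sin λ, z = sin φ).
The central angle between the endpoints is δ = arccos(p₁·p₂) ≈ 2.153 rad (123.3°).
Interpolate at f = 3/8 with slerp weights a = sin((1−f)δ)/sin δ ≈ 1.167, b = sin(fδ)/sin δ ≈ 0.865.
p = a·p₁ + b·p₂ ≈ (-0.562, 0.234, 0.793); φ = arcsin(p_z) ≈ 52.50°, λ = atan2(p_y, p_x) ≈ 157.42°.

≈ 52.5°N, 157.4°E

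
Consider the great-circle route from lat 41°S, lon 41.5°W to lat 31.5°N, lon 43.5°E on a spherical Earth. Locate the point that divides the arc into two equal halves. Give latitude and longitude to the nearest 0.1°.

≈ lat 6.4°S, lon 4.2°E

The haversine formula gives a central angle δ ≈ 1.862 rad (106.7°) between the endpoints.
Interpolate at f = 1/2 with slerp weights a = sin((1−f)δ)/sin δ ≈ 0.837, b = sin(fδ)/sin δ ≈ 0.837.
p = a·p₁ + b·p₂ ≈ (0.991, 0.073, -0.112); φ = arcsin(p_z) ≈ -6.42°, λ = atan2(p_y, p_x) ≈ 4.20°.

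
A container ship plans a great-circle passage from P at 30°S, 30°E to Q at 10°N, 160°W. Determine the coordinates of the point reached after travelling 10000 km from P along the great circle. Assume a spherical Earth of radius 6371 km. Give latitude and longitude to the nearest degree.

≈ 51°S, 164°E

Write both endpoints as unit vectors p₁, p₂ with components (cos φ cos λ, cos φ sin λ, sin φ).
The central angle between the endpoints is δ = arccos(p₁·p₂) ≈ 2.756 rad (157.9°). The total great-circle distance is δ·R ≈ 2.756 × 6371 ≈ 17561 km, so the target fraction is f = 10000/17561 ≈ 0.569.
Interpolate at f ≈ 0.569 with slerp weights a = sin((1−f)δ)/sin δ ≈ 2.468, b = sin(fδ)/sin δ ≈ 2.662.
p = a·p₁ + b·p₂ ≈ (-0.612, 0.172, -0.772); φ = arcsin(p_z) ≈ -50.51°, λ = atan2(p_y, p_x) ≈ 164.30°.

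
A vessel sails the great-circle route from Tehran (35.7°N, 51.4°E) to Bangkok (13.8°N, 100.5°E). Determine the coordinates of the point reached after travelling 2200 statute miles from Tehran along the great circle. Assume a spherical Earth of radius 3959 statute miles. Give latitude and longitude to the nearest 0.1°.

Write both endpoints as unit vectors p₁, p₂ with components (cos φ cos λ, cos φ sin λ, sin φ).
The central angle between the endpoints is δ = arccos(p₁·p₂) ≈ 0.856 rad (49.0°). The total great-circle distance is δ·R ≈ 0.856 × 3959 ≈ 3388 mi, so the target fraction is f = 2200/3388 ≈ 0.649.
Interpolate at f ≈ 0.649 with slerp weights a = sin((1−f)δ)/sin δ ≈ 0.392, b = sin(fδ)/sin δ ≈ 0.699.
p = a·p₁ + b·p₂ ≈ (0.075, 0.916, 0.395); φ = arcsin(p_z) ≈ 23.27°, λ = atan2(p_y, p_x) ≈ 85.33°.

≈ 23.3°N, 85.3°E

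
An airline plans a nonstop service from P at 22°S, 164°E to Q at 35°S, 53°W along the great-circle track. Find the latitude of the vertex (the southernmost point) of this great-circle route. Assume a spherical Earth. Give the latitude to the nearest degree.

The great circle lies in the plane with unit normal n̂ = (p₁ × p₂)/|p₁ × p₂|.
Here n̂_z ≈ +0.497; the vertex latitude is φ_max = arccos|n̂_z| ≈ 60.2°.
Check via Clairaut: cos φ_max = |cos φ₁| · sin C = cos(22.0°)·sin(147.6°) ≈ 0.497, again giving ≈ 60.2°.

≈ 60°S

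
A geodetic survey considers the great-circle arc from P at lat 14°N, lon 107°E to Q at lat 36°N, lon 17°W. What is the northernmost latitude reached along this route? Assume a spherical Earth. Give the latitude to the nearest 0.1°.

≈ 47.0°N

The great circle lies in the plane with unit normal n̂ = (p₁ × p₂)/|p₁ × p₂|.
Here n̂_z ≈ -0.681; the vertex latitude is φ_max = arccos|n̂_z| ≈ 47.0°.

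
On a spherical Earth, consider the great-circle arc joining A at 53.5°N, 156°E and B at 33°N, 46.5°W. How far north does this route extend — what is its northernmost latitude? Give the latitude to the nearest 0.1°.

≈ 79.0°N

The great circle lies in the plane with unit normal n̂ = (p₁ × p₂)/|p₁ × p₂|.
Here n̂_z ≈ +0.191; the vertex latitude is φ_max = arccos|n̂_z| ≈ 79.0°.
Check via Clairaut: cos φ_max = |cos φ₁| · sin C = cos(53.5°)·sin(18.7°) ≈ 0.191, again giving ≈ 79.0°.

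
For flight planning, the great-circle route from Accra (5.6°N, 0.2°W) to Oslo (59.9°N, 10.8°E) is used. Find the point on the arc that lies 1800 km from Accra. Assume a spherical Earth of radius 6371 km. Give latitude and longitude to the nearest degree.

Convert each endpoint to a unit vector on the sphere (x = cos φ cos λ, y = cos φ sin λ, z = sin φ).
The central angle between the endpoints is δ = arccos(p₁·p₂) ≈ 0.959 rad (54.9°). The total great-circle distance is δ·R ≈ 0.959 × 6371 ≈ 6110 km, so the target fraction is f = 1800/6110 ≈ 0.295.
Interpolate at f ≈ 0.295 with slerp weights a = sin((1−f)δ)/sin δ ≈ 0.765, b = sin(fδ)/sin δ ≈ 0.341.
p = a·p₁ + b·p₂ ≈ (0.929, 0.029, 0.369); φ = arcsin(p_z) ≈ 21.67°, λ = atan2(p_y, p_x) ≈ 1.81°.

≈ 22°N, 2°E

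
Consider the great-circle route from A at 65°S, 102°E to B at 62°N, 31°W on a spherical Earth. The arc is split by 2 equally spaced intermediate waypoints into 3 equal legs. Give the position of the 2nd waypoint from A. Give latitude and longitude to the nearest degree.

≈ 20°N, 17°E

From cos δ = sin φ₁ sin φ₂ + cos φ₁ cos φ₂ cos Δλ, the central angle is δ ≈ 2.781 rad (159.3°).
Interpolate at f = 2/3 with slerp weights a = sin((1−f)δ)/sin δ ≈ 2.264, b = sin(fδ)/sin δ ≈ 2.718.
p = a·p₁ + b·p₂ ≈ (0.895, 0.279, 0.348); φ = arcsin(p_z) ≈ 20.38°, λ = atan2(p_y, p_x) ≈ 17.29°.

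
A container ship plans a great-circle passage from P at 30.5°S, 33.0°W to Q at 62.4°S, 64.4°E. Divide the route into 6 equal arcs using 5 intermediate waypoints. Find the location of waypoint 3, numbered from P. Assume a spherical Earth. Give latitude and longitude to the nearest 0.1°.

≈ 56.5°S, 3.2°W

Write both endpoints as unit vectors p₁, p₂ with components (cos φ cos λ, cos φ sin λ, sin φ).
The central angle between the endpoints is δ = arccos(p₁·p₂) ≈ 1.161 rad (66.5°).
Interpolate at f = 3/6 with slerp weights a = sin((1−f)δ)/sin δ ≈ 0.598, b = sin(fδ)/sin δ ≈ 0.598.
p = a·p₁ + b·p₂ ≈ (0.552, -0.031, -0.833); φ = arcsin(p_z) ≈ -56.45°, λ = atan2(p_y, p_x) ≈ -3.19°.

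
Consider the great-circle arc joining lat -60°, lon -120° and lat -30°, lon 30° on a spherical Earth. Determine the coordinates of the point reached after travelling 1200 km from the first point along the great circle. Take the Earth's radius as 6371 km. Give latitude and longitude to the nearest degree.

≈ lat -69°, lon -107°

Convert each endpoint to a unit vector on the sphere (x = cos φ cos λ, y = cos φ sin λ, z = sin φ).
The central angle between the endpoints is δ = arccos(p₁·p₂) ≈ 1.513 rad (86.7°). The total great-circle distance is δ·R ≈ 1.513 × 6371 ≈ 9638 km, so the target fraction is f = 1200/9638 ≈ 0.125.
Interpolate at f ≈ 0.125 with slerp weights a = sin((1−f)δ)/sin δ ≈ 0.971, b = sin(fδ)/sin δ ≈ 0.188.
p = a·p₁ + b·p₂ ≈ (-0.102, -0.339, -0.935); φ = arcsin(p_z) ≈ -69.24°, λ = atan2(p_y, p_x) ≈ -106.76°.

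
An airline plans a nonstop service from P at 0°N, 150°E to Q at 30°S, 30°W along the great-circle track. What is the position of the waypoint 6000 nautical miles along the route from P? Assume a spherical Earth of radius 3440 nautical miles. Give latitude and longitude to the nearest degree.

≈ 80°S, 30°W

Write both endpoints as unit vectors p₁, p₂ with components (cos φ cos λ, cos φ sin λ, sin φ).
The central angle between the endpoints is δ = arccos(p₁·p₂) ≈ 2.618 rad (150.0°). The total great-circle distance is δ·R ≈ 2.618 × 3440 ≈ 9006 nmi, so the target fraction is f = 6000/9006 ≈ 0.666.
Interpolate at f ≈ 0.666 with slerp weights a = sin((1−f)δ)/sin δ ≈ 1.534, b = sin(fδ)/sin δ ≈ 1.970.
p = a·p₁ + b·p₂ ≈ (0.149, -0.086, -0.985); φ = arcsin(p_z) ≈ -80.07°, λ = atan2(p_y, p_x) ≈ -30.00°.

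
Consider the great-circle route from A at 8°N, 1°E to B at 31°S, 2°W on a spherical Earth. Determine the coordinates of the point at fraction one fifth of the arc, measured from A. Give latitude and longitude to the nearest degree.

From cos δ = sin φ₁ sin φ₂ + cos φ₁ cos φ₂ cos Δλ, the central angle is δ ≈ 0.683 rad (39.1°).
Interpolate at f = 1/5 with slerp weights a = sin((1−f)δ)/sin δ ≈ 0.823, b = sin(fδ)/sin δ ≈ 0.216.
p = a·p₁ + b·p₂ ≈ (1.000, 0.008, 0.003); φ = arcsin(p_z) ≈ 0.20°, λ = atan2(p_y, p_x) ≈ 0.45°.

≈ 0°N, 0°E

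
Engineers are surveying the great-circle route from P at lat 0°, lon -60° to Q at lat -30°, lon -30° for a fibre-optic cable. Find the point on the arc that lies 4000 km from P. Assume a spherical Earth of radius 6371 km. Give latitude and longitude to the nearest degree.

The haversine formula gives a central angle δ ≈ 0.723 rad (41.4°) between the endpoints. The total great-circle distance is δ·R ≈ 0.723 × 6371 ≈ 4605 km, so the target fraction is f = 4000/4605 ≈ 0.869.
Interpolate at f ≈ 0.869 with slerp weights a = sin((1−f)δ)/sin δ ≈ 0.143, b = sin(fδ)/sin δ ≈ 0.888.
p = a·p₁ + b·p₂ ≈ (0.738, -0.509, -0.444); φ = arcsin(p_z) ≈ -26.36°, λ = atan2(p_y, p_x) ≈ -34.58°.

≈ lat -26°, lon -35°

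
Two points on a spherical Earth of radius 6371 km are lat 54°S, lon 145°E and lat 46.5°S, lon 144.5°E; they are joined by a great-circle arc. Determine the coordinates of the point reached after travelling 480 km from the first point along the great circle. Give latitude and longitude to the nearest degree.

Write both endpoints as unit vectors p₁, p₂ with components (cos φ cos λ, cos φ sin λ, sin φ).
The central angle between the endpoints is δ = arccos(p₁·p₂) ≈ 0.131 rad (7.5°). The total great-circle distance is δ·R ≈ 0.131 × 6371 ≈ 835 km, so the target fraction is f = 480/835 ≈ 0.575.
Interpolate at f ≈ 0.575 with slerp weights a = sin((1−f)δ)/sin δ ≈ 0.426, b = sin(fδ)/sin δ ≈ 0.576.
p = a·p₁ + b·p₂ ≈ (-0.528, 0.374, -0.763); φ = arcsin(p_z) ≈ -49.69°, λ = atan2(p_y, p_x) ≈ 144.69°.

≈ lat 50°S, lon 145°E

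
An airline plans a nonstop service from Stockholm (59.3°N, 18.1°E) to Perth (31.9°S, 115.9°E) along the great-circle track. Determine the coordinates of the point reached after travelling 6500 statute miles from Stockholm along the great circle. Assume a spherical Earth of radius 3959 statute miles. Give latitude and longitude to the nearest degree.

≈ 9°S, 100°E

Convert each endpoint to a unit vector on the sphere (x = cos φ cos λ, y = cos φ sin λ, z = sin φ).
The central angle between the endpoints is δ = arccos(p₁·p₂) ≈ 2.110 rad (120.9°). The total great-circle distance is δ·R ≈ 2.110 × 3959 ≈ 8352 mi, so the target fraction is f = 6500/8352 ≈ 0.778.
Interpolate at f ≈ 0.778 with slerp weights a = sin((1−f)δ)/sin δ ≈ 0.525, b = sin(fδ)/sin δ ≈ 1.162.
p = a·p₁ + b·p₂ ≈ (-0.176, 0.971, -0.162); φ = arcsin(p_z) ≈ -9.34°, λ = atan2(p_y, p_x) ≈ 100.27°.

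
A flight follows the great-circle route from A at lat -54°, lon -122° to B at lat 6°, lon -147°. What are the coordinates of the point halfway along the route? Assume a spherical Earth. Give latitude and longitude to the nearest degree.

≈ lat -24°, lon -138°

Write both endpoints as unit vectors p₁, p₂ with components (cos φ cos λ, cos φ sin λ, sin φ).
The central angle between the endpoints is δ = arccos(p₁·p₂) ≈ 1.109 rad (63.6°).
Interpolate at f = 1/2 with slerp weights a = sin((1−f)δ)/sin δ ≈ 0.588, b = sin(fδ)/sin δ ≈ 0.588.
p = a·p₁ + b·p₂ ≈ (-0.674, -0.612, -0.414); φ = arcsin(p_z) ≈ -24.48°, λ = atan2(p_y, p_x) ≈ -137.76°.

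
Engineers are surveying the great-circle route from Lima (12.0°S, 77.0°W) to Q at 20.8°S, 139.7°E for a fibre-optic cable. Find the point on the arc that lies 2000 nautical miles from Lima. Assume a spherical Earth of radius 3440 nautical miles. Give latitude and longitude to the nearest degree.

The haversine formula gives a central angle δ ≈ 2.291 rad (131.2°) between the endpoints. The total great-circle distance is δ·R ≈ 2.291 × 3440 ≈ 7880 nmi, so the target fraction is f = 2000/7880 ≈ 0.254.
Interpolate at f ≈ 0.254 with slerp weights a = sin((1−f)δ)/sin δ ≈ 1.317, b = sin(fδ)/sin δ ≈ 0.730.
p = a·p₁ + b·p₂ ≈ (-0.231, -0.814, -0.533); φ = arcsin(p_z) ≈ -32.23°, λ = atan2(p_y, p_x) ≈ -105.84°.

≈ 32°S, 106°W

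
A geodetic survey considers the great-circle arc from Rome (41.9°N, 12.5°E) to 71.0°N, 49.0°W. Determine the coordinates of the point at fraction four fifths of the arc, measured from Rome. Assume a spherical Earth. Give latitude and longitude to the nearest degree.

The haversine formula gives a central angle δ ≈ 0.727 rad (41.7°) between the endpoints.
Interpolate at f = 4/5 with slerp weights a = sin((1−f)δ)/sin δ ≈ 0.218, b = sin(fδ)/sin δ ≈ 0.827.
p = a·p₁ + b·p₂ ≈ (0.335, -0.168, 0.927); φ = arcsin(p_z) ≈ 67.99°, λ = atan2(p_y, p_x) ≈ -26.63°.

≈ 68°N, 27°W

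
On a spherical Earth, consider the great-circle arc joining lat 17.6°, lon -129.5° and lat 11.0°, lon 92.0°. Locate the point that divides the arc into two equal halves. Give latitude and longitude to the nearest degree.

≈ lat 36°, lon 159°

From cos δ = sin φ₁ sin φ₂ + cos φ₁ cos φ₂ cos Δλ, the central angle is δ ≈ 2.269 rad (130.0°).
Interpolate at f = 1/2 with slerp weights a = sin((1−f)δ)/sin δ ≈ 1.184, b = sin(fδ)/sin δ ≈ 1.184.
p = a·p₁ + b·p₂ ≈ (-0.758, 0.291, 0.584); φ = arcsin(p_z) ≈ 35.71°, λ = atan2(p_y, p_x) ≈ 159.03°.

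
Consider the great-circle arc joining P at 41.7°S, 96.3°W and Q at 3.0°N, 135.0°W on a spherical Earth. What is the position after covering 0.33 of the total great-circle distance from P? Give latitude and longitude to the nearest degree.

≈ 28°S, 112°W

Write both endpoints as unit vectors p₁, p₂ with components (cos φ cos λ, cos φ sin λ, sin φ).
The central angle between the endpoints is δ = arccos(p₁·p₂) ≈ 0.992 rad (56.8°).
Interpolate at f = 0.33 with slerp weights a = sin((1−f)δ)/sin δ ≈ 0.737, b = sin(fδ)/sin δ ≈ 0.384.
p = a·p₁ + b·p₂ ≈ (-0.332, -0.818, -0.470); φ = arcsin(p_z) ≈ -28.04°, λ = atan2(p_y, p_x) ≈ -112.07°.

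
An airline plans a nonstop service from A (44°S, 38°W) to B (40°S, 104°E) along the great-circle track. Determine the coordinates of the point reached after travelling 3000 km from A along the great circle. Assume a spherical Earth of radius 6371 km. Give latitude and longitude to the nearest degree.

≈ (65°S, 7°W)

Write both endpoints as unit vectors p₁, p₂ with components (cos φ cos λ, cos φ sin λ, sin φ).
The central angle between the endpoints is δ = arccos(p₁·p₂) ≈ 1.559 rad (89.3°). The total great-circle distance is δ·R ≈ 1.559 × 6371 ≈ 9929 km, so the target fraction is f = 3000/9929 ≈ 0.302.
Interpolate at f ≈ 0.302 with slerp weights a = sin((1−f)δ)/sin δ ≈ 0.886, b = sin(fδ)/sin δ ≈ 0.454.
p = a·p₁ + b·p₂ ≈ (0.418, -0.055, -0.907); φ = arcsin(p_z) ≈ -65.07°, λ = atan2(p_y, p_x) ≈ -7.49°.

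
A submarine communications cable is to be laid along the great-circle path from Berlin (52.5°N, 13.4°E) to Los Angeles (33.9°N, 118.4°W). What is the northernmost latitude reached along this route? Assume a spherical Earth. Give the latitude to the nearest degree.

≈ 68°N

The great circle lies in the plane with unit normal n̂ = (p₁ × p₂)/|p₁ × p₂|.
Here n̂_z ≈ -0.379; the vertex latitude is φ_max = arccos|n̂_z| ≈ 67.7°.
Check via Clairaut: cos φ_max = |cos φ₁| · sin C = cos(52.5°)·sin(38.5°) ≈ 0.379, again giving ≈ 67.7°.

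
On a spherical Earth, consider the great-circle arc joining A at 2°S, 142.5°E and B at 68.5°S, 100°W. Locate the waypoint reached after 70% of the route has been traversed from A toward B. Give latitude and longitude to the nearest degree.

≈ 63°S, 175°W

Convert each endpoint to a unit vector on the sphere (x = cos φ cos λ, y = cos φ sin λ, z = sin φ).
The central angle between the endpoints is δ = arccos(p₁·p₂) ≈ 1.708 rad (97.9°).
Interpolate at f = 0.70 with slerp weights a = sin((1−f)δ)/sin δ ≈ 0.495, b = sin(fδ)/sin δ ≈ 0.939.
p = a·p₁ + b·p₂ ≈ (-0.452, -0.038, -0.891); φ = arcsin(p_z) ≈ -63.02°, λ = atan2(p_y, p_x) ≈ -175.21°.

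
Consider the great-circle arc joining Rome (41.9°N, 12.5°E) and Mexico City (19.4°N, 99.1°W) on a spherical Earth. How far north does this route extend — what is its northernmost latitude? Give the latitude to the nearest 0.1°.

The great circle lies in the plane with unit normal n̂ = (p₁ × p₂)/|p₁ × p₂|.
Here n̂_z ≈ -0.653; the vertex latitude is φ_max = arccos|n̂_z| ≈ 49.2°.
Check via Clairaut: cos φ_max = |cos φ₁| · sin C = cos(41.9°)·sin(61.4°) ≈ 0.653, again giving ≈ 49.2°.

≈ 49.2°N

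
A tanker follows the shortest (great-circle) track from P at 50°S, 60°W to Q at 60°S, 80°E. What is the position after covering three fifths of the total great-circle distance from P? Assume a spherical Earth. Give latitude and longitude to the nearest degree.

Convert each endpoint to a unit vector on the sphere (x = cos φ cos λ, y = cos φ sin λ, z = sin φ).
The central angle between the endpoints is δ = arccos(p₁·p₂) ≈ 1.140 rad (65.3°).
Interpolate at f = 3/5 with slerp weights a = sin((1−f)δ)/sin δ ≈ 0.485, b = sin(fδ)/sin δ ≈ 0.696.
p = a·p₁ + b·p₂ ≈ (0.216, 0.073, -0.974); φ = arcsin(p_z) ≈ -76.82°, λ = atan2(p_y, p_x) ≈ 18.58°.

≈ 77°S, 19°E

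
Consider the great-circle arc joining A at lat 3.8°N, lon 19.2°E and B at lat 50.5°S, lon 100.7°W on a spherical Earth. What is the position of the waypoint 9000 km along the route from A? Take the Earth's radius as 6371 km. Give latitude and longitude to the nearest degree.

≈ lat 52°S, lon 51°W

Write both endpoints as unit vectors p₁, p₂ with components (cos φ cos λ, cos φ sin λ, sin φ).
The central angle between the endpoints is δ = arccos(p₁·p₂) ≈ 1.947 rad (111.6°). The total great-circle distance is δ·R ≈ 1.947 × 6371 ≈ 12405 km, so the target fraction is f = 9000/12405 ≈ 0.726.
Interpolate at f ≈ 0.726 with slerp weights a = sin((1−f)δ)/sin δ ≈ 0.548, b = sin(fδ)/sin δ ≈ 1.062.
p = a·p₁ + b·p₂ ≈ (0.391, -0.484, -0.783); φ = arcsin(p_z) ≈ -51.54°, λ = atan2(p_y, p_x) ≈ -51.08°.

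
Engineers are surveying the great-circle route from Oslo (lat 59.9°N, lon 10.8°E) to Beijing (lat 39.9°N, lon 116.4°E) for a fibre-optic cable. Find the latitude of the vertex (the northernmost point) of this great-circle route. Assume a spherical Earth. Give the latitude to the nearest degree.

≈ 65°N

The great circle lies in the plane with unit normal n̂ = (p₁ × p₂)/|p₁ × p₂|.
Here n̂_z ≈ +0.415; the vertex latitude is φ_max = arccos|n̂_z| ≈ 65.5°.
Check via Clairaut: cos φ_max = |cos φ₁| · sin C = cos(59.9°)·sin(55.9°) ≈ 0.415, again giving ≈ 65.5°.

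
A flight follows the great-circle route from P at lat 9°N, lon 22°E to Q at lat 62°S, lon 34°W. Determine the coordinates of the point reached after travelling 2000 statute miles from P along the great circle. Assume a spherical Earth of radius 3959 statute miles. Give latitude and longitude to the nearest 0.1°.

The haversine formula gives a central angle δ ≈ 1.449 rad (83.0°) between the endpoints. The total great-circle distance is δ·R ≈ 1.449 × 3959 ≈ 5738 mi, so the target fraction is f = 2000/5738 ≈ 0.349.
Interpolate at f ≈ 0.349 with slerp weights a = sin((1−f)δ)/sin δ ≈ 0.816, b = sin(fδ)/sin δ ≈ 0.488.
p = a·p₁ + b·p₂ ≈ (0.937, 0.174, -0.303); φ = arcsin(p_z) ≈ -17.63°, λ = atan2(p_y, p_x) ≈ 10.52°.

≈ lat 17.6°S, lon 10.5°E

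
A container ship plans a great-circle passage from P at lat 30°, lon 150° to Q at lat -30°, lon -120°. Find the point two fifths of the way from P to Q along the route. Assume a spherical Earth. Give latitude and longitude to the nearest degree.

≈ lat 7°, lon -173°

Write both endpoints as unit vectors p₁, p₂ with components (cos φ cos λ, cos φ sin λ, sin φ).
The central angle between the endpoints is δ = arccos(p₁·p₂) ≈ 1.823 rad (104.5°).
Interpolate at f = 2/5 with slerp weights a = sin((1−f)δ)/sin δ ≈ 0.918, b = sin(fδ)/sin δ ≈ 0.688.
p = a·p₁ + b·p₂ ≈ (-0.986, -0.119, 0.115); φ = arcsin(p_z) ≈ 6.59°, λ = atan2(p_y, p_x) ≈ -173.13°.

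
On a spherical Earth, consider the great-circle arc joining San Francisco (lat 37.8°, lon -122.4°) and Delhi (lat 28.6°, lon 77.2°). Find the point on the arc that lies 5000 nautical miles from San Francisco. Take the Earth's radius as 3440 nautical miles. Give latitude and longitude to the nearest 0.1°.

≈ lat 54.7°, lon 90.5°

Convert each endpoint to a unit vector on the sphere (x = cos φ cos λ, y = cos φ sin λ, z = sin φ).
The central angle between the endpoints is δ = arccos(p₁·p₂) ≈ 1.939 rad (111.1°). The total great-circle distance is δ·R ≈ 1.939 × 3440 ≈ 6671 nmi, so the target fraction is f = 5000/6671 ≈ 0.750.
Interpolate at f ≈ 0.750 with slerp weights a = sin((1−f)δ)/sin δ ≈ 0.500, b = sin(fδ)/sin δ ≈ 1.065.
p = a·p₁ + b·p₂ ≈ (-0.005, 0.578, 0.816); φ = arcsin(p_z) ≈ 54.72°, λ = atan2(p_y, p_x) ≈ 90.48°.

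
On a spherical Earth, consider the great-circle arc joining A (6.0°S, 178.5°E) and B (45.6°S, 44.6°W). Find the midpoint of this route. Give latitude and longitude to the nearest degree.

≈ (50°S, 137°W)

Write both endpoints as unit vectors p₁, p₂ with components (cos φ cos λ, cos φ sin λ, sin φ).
The central angle between the endpoints is δ = arccos(p₁·p₂) ≈ 2.019 rad (115.7°).
Interpolate at f = 1/2 with slerp weights a = sin((1−f)δ)/sin δ ≈ 0.939, b = sin(fδ)/sin δ ≈ 0.939.
p = a·p₁ + b·p₂ ≈ (-0.466, -0.437, -0.769); φ = arcsin(p_z) ≈ -50.30°, λ = atan2(p_y, p_x) ≈ -136.83°.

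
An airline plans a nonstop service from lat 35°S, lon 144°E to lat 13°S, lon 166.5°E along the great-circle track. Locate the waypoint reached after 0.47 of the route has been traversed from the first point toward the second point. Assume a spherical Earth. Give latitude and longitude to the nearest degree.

≈ lat 25°S, lon 156°E

The haversine formula gives a central angle δ ≈ 0.523 rad (30.0°) between the endpoints.
Interpolate at f = 0.47 with slerp weights a = sin((1−f)δ)/sin δ ≈ 0.548, b = sin(fδ)/sin δ ≈ 0.487.
p = a·p₁ + b·p₂ ≈ (-0.825, 0.375, -0.424); φ = arcsin(p_z) ≈ -25.08°, λ = atan2(p_y, p_x) ≈ 155.57°.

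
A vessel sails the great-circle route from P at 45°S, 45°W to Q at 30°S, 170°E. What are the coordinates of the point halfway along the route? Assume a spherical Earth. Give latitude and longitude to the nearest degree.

≈ 68°S, 135°W

From cos δ = sin φ₁ sin φ₂ + cos φ₁ cos φ₂ cos Δλ, the central angle is δ ≈ 1.719 rad (98.5°).
Interpolate at f = 1/2 with slerp weights a = sin((1−f)δ)/sin δ ≈ 0.766, b = sin(fδ)/sin δ ≈ 0.766.
p = a·p₁ + b·p₂ ≈ (-0.270, -0.268, -0.925); φ = arcsin(p_z) ≈ -67.63°, λ = atan2(p_y, p_x) ≈ -135.27°.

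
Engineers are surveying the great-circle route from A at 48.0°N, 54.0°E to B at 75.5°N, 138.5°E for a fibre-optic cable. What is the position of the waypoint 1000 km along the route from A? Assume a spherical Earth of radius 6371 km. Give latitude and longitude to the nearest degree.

Write both endpoints as unit vectors p₁, p₂ with components (cos φ cos λ, cos φ sin λ, sin φ).
The central angle between the endpoints is δ = arccos(p₁·p₂) ≈ 0.744 rad (42.6°). The total great-circle distance is δ·R ≈ 0.744 × 6371 ≈ 4742 km, so the target fraction is f = 1000/4742 ≈ 0.211.
Interpolate at f ≈ 0.211 with slerp weights a = sin((1−f)δ)/sin δ ≈ 0.818, b = sin(fδ)/sin δ ≈ 0.231.
p = a·p₁ + b·p₂ ≈ (0.278, 0.481, 0.831); φ = arcsin(p_z) ≈ 56.23°, λ = atan2(p_y, p_x) ≈ 59.94°.

≈ 56°N, 60°E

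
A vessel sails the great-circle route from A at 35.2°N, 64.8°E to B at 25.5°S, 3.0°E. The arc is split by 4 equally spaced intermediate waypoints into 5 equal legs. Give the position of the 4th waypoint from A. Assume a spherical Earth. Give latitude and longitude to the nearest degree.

The haversine formula gives a central angle δ ≈ 1.470 rad (84.2°) between the endpoints.
Interpolate at f = 4/5 with slerp weights a = sin((1−f)δ)/sin δ ≈ 0.291, b = sin(fδ)/sin δ ≈ 0.928.
p = a·p₁ + b·p₂ ≈ (0.938, 0.259, -0.232); φ = arcsin(p_z) ≈ -13.39°, λ = atan2(p_y, p_x) ≈ 15.45°.

≈ 13°S, 15°E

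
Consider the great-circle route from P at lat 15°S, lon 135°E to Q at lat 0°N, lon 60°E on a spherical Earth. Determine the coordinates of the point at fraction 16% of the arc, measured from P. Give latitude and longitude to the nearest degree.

The haversine formula gives a central angle δ ≈ 1.318 rad (75.5°) between the endpoints.
Interpolate at f = 0.16 with slerp weights a = sin((1−f)δ)/sin δ ≈ 0.924, b = sin(fδ)/sin δ ≈ 0.216.
p = a·p₁ + b·p₂ ≈ (-0.523, 0.818, -0.239); φ = arcsin(p_z) ≈ -13.83°, λ = atan2(p_y, p_x) ≈ 122.58°.

≈ lat 14°S, lon 123°E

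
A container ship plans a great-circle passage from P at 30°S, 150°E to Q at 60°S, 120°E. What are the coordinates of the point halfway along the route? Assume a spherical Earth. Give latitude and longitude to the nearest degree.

From cos δ = sin φ₁ sin φ₂ + cos φ₁ cos φ₂ cos Δλ, the central angle is δ ≈ 0.630 rad (36.1°).
Interpolate at f = 1/2 with slerp weights a = sin((1−f)δ)/sin δ ≈ 0.526, b = sin(fδ)/sin δ ≈ 0.526.
p = a·p₁ + b·p₂ ≈ (-0.526, 0.455, -0.718); φ = arcsin(p_z) ≈ -45.92°, λ = atan2(p_y, p_x) ≈ 139.11°.

≈ 46°S, 139°E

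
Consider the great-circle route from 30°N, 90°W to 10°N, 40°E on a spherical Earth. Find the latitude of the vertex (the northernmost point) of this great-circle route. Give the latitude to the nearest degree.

≈ 43°N

The great circle lies in the plane with unit normal n̂ = (p₁ × p₂)/|p₁ × p₂|.
Here n̂_z ≈ +0.736; the vertex latitude is φ_max = arccos|n̂_z| ≈ 42.6°.
Check via Clairaut: cos φ_max = |cos φ₁| · sin C = cos(30.0°)·sin(58.2°) ≈ 0.736, again giving ≈ 42.6°.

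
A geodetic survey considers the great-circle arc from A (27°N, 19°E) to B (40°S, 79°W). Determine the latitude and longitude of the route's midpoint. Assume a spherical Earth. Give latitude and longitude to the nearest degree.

≈ (10°S, 25°W)

The haversine formula gives a central angle δ ≈ 1.968 rad (112.8°) between the endpoints.
Interpolate at f = 1/2 with slerp weights a = sin((1−f)δ)/sin δ ≈ 0.903, b = sin(fδ)/sin δ ≈ 0.903.
p = a·p₁ + b·p₂ ≈ (0.893, -0.417, -0.170); φ = arcsin(p_z) ≈ -9.82°, λ = atan2(p_y, p_x) ≈ -25.04°.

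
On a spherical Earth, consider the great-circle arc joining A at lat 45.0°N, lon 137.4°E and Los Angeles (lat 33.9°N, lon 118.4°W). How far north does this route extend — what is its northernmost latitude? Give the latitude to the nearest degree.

The great circle lies in the plane with unit normal n̂ = (p₁ × p₂)/|p₁ × p₂|.
Here n̂_z ≈ +0.588; the vertex latitude is φ_max = arccos|n̂_z| ≈ 54.0°.
Check via Clairaut: cos φ_max = |cos φ₁| · sin C = cos(45.0°)·sin(56.2°) ≈ 0.588, again giving ≈ 54.0°.

≈ 54°N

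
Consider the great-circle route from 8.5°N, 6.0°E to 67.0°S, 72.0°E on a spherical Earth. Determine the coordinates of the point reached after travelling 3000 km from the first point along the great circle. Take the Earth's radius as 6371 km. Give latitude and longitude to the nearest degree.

Write both endpoints as unit vectors p₁, p₂ with components (cos φ cos λ, cos φ sin λ, sin φ).
The central angle between the endpoints is δ = arccos(p₁·p₂) ≈ 1.550 rad (88.8°). The total great-circle distance is δ·R ≈ 1.550 × 6371 ≈ 9873 km, so the target fraction is f = 3000/9873 ≈ 0.304.
Interpolate at f ≈ 0.304 with slerp weights a = sin((1−f)δ)/sin δ ≈ 0.882, b = sin(fδ)/sin δ ≈ 0.454.
p = a·p₁ + b·p₂ ≈ (0.922, 0.260, -0.287); φ = arcsin(p_z) ≈ -16.70°, λ = atan2(p_y, p_x) ≈ 15.74°.

≈ 17°S, 16°E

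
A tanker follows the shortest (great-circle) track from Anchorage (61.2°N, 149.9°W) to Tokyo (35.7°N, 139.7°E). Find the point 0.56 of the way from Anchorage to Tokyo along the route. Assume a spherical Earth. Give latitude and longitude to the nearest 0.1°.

≈ 51.8°N, 160.7°E

Write both endpoints as unit vectors p₁, p₂ with components (cos φ cos λ, cos φ sin λ, sin φ).
The central angle between the endpoints is δ = arccos(p₁·p₂) ≈ 0.873 rad (50.0°).
Interpolate at f = 0.56 with slerp weights a = sin((1−f)δ)/sin δ ≈ 0.489, b = sin(fδ)/sin δ ≈ 0.613.
p = a·p₁ + b·p₂ ≈ (-0.583, 0.204, 0.786); φ = arcsin(p_z) ≈ 51.83°, λ = atan2(p_y, p_x) ≈ 160.75°.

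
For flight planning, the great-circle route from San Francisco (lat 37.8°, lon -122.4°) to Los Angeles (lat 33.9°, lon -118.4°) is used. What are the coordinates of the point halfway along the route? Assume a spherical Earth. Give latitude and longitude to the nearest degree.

Write both endpoints as unit vectors p₁, p₂ with components (cos φ cos λ, cos φ sin λ, sin φ).
The central angle between the endpoints is δ = arccos(p₁·p₂) ≈ 0.088 rad (5.1°).
Interpolate at f = 1/2 with slerp weights a = sin((1−f)δ)/sin δ ≈ 0.500, b = sin(fδ)/sin δ ≈ 0.500.
p = a·p₁ + b·p₂ ≈ (-0.409, -0.699, 0.586); φ = arcsin(p_z) ≈ 35.87°, λ = atan2(p_y, p_x) ≈ -120.35°.

≈ lat 36°, lon -120°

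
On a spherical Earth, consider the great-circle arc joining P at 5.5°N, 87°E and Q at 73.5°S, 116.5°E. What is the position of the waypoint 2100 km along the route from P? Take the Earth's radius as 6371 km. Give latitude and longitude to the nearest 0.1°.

Convert each endpoint to a unit vector on the sphere (x = cos φ cos λ, y = cos φ sin λ, z = sin φ).
The central angle between the endpoints is δ = arccos(p₁·p₂) ≈ 1.416 rad (81.1°). The total great-circle distance is δ·R ≈ 1.416 × 6371 ≈ 9021 km, so the target fraction is f = 2100/9021 ≈ 0.233.
Interpolate at f ≈ 0.233 with slerp weights a = sin((1−f)δ)/sin δ ≈ 0.896, b = sin(fδ)/sin δ ≈ 0.328.
p = a·p₁ + b·p₂ ≈ (0.005, 0.974, -0.228); φ = arcsin(p_z) ≈ -13.19°, λ = atan2(p_y, p_x) ≈ 89.70°.

≈ 13.2°S, 89.7°E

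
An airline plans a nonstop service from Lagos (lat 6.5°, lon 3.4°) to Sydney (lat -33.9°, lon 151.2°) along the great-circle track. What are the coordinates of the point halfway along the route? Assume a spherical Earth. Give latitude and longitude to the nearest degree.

Convert each endpoint to a unit vector on the sphere (x = cos φ cos λ, y = cos φ sin λ, z = sin φ).
The central angle between the endpoints is δ = arccos(p₁·p₂) ≈ 2.436 rad (139.6°).
Interpolate at f = 1/2 with slerp weights a = sin((1−f)δ)/sin δ ≈ 1.446, b = sin(fδ)/sin δ ≈ 1.446.
p = a·p₁ + b·p₂ ≈ (0.383, 0.664, -0.643); φ = arcsin(p_z) ≈ -40.01°, λ = atan2(p_y, p_x) ≈ 60.04°.

≈ lat -40°, lon 60°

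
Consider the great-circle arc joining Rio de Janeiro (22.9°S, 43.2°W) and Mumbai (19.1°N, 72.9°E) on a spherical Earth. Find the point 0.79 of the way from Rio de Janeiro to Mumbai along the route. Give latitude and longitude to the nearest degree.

Convert each endpoint to a unit vector on the sphere (x = cos φ cos λ, y = cos φ sin λ, z = sin φ).
The central angle between the endpoints is δ = arccos(p₁·p₂) ≈ 2.106 rad (120.7°).
Interpolate at f = 0.79 with slerp weights a = sin((1−f)δ)/sin δ ≈ 0.498, b = sin(fδ)/sin δ ≈ 1.158.
p = a·p₁ + b·p₂ ≈ (0.656, 0.732, 0.185); φ = arcsin(p_z) ≈ 10.67°, λ = atan2(p_y, p_x) ≈ 48.13°.

≈ 11°N, 48°E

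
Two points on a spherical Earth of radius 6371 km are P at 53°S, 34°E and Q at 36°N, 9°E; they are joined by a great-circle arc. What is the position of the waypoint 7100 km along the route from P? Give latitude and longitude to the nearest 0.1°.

≈ 9.0°N, 15.9°E

Write both endpoints as unit vectors p₁, p₂ with components (cos φ cos λ, cos φ sin λ, sin φ).
The central angle between the endpoints is δ = arccos(p₁·p₂) ≈ 1.599 rad (91.6°). The total great-circle distance is δ·R ≈ 1.599 × 6371 ≈ 10187 km, so the target fraction is f = 7100/10187 ≈ 0.697.
Interpolate at f ≈ 0.697 with slerp weights a = sin((1−f)δ)/sin δ ≈ 0.466, b = sin(fδ)/sin δ ≈ 0.898.
p = a·p₁ + b·p₂ ≈ (0.950, 0.270, 0.156); φ = arcsin(p_z) ≈ 8.96°, λ = atan2(p_y, p_x) ≈ 15.89°.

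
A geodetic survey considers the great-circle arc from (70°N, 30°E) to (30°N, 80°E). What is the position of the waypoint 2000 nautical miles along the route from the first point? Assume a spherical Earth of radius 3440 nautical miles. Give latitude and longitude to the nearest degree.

≈ (44°N, 73°E)

Write both endpoints as unit vectors p₁, p₂ with components (cos φ cos λ, cos φ sin λ, sin φ).
The central angle between the endpoints is δ = arccos(p₁·p₂) ≈ 0.850 rad (48.7°). The total great-circle distance is δ·R ≈ 0.850 × 3440 ≈ 2923 nmi, so the target fraction is f = 2000/2923 ≈ 0.684.
Interpolate at f ≈ 0.684 with slerp weights a = sin((1−f)δ)/sin δ ≈ 0.353, b = sin(fδ)/sin δ ≈ 0.731.
p = a·p₁ + b·p₂ ≈ (0.214, 0.684, 0.697); φ = arcsin(p_z) ≈ 44.21°, λ = atan2(p_y, p_x) ≈ 72.59°.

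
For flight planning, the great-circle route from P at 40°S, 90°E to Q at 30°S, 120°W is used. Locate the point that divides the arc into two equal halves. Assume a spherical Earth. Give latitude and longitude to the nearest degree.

≈ 69°S, 178°E

The haversine formula gives a central angle δ ≈ 1.827 rad (104.7°) between the endpoints.
Interpolate at f = 1/2 with slerp weights a = sin((1−f)δ)/sin δ ≈ 0.818, b = sin(fδ)/sin δ ≈ 0.818.
p = a·p₁ + b·p₂ ≈ (-0.354, 0.013, -0.935); φ = arcsin(p_z) ≈ -69.23°, λ = atan2(p_y, p_x) ≈ 177.88°.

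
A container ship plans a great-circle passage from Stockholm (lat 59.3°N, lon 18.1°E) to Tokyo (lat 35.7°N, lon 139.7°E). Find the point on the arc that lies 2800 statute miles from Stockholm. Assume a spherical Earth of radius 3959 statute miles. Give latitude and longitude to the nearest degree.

Convert each endpoint to a unit vector on the sphere (x = cos φ cos λ, y = cos φ sin λ, z = sin φ).
The central angle between the endpoints is δ = arccos(p₁·p₂) ≈ 1.282 rad (73.5°). The total great-circle distance is δ·R ≈ 1.282 × 3959 ≈ 5077 mi, so the target fraction is f = 2800/5077 ≈ 0.552.
Interpolate at f ≈ 0.552 with slerp weights a = sin((1−f)δ)/sin δ ≈ 0.567, b = sin(fδ)/sin δ ≈ 0.678.
p = a·p₁ + b·p₂ ≈ (-0.144, 0.446, 0.883); φ = arcsin(p_z) ≈ 62.04°, λ = atan2(p_y, p_x) ≈ 107.95°.

≈ lat 62°N, lon 108°E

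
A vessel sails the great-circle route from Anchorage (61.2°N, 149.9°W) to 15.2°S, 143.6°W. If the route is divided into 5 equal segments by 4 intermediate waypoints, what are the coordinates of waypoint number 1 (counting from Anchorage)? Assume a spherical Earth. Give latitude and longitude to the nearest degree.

From cos δ = sin φ₁ sin φ₂ + cos φ₁ cos φ₂ cos Δλ, the central angle is δ ≈ 1.336 rad (76.6°).
Interpolate at f = 1/5 with slerp weights a = sin((1−f)δ)/sin δ ≈ 0.901, b = sin(fδ)/sin δ ≈ 0.272.
p = a·p₁ + b·p₂ ≈ (-0.587, -0.373, 0.719); φ = arcsin(p_z) ≈ 45.95°, λ = atan2(p_y, p_x) ≈ -147.53°.

≈ 46°N, 148°W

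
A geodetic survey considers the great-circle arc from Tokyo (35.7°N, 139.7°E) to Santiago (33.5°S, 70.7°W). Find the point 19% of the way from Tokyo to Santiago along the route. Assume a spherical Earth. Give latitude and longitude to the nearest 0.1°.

Convert each endpoint to a unit vector on the sphere (x = cos φ cos λ, y = cos φ sin λ, z = sin φ).
The central angle between the endpoints is δ = arccos(p₁·p₂) ≈ 2.705 rad (155.0°).
Interpolate at f = 0.19 with slerp weights a = sin((1−f)δ)/sin δ ≈ 1.924, b = sin(fδ)/sin δ ≈ 1.162.
p = a·p₁ + b·p₂ ≈ (-0.871, 0.096, 0.481); φ = arcsin(p_z) ≈ 28.77°, λ = atan2(p_y, p_x) ≈ 173.72°.

≈ (28.8°N, 173.7°E)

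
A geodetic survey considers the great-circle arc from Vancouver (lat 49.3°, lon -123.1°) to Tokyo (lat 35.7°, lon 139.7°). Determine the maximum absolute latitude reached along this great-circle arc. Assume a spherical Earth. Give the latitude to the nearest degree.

The great circle lies in the plane with unit normal n̂ = (p₁ × p₂)/|p₁ × p₂|.
Here n̂_z ≈ -0.567; the vertex latitude is φ_max = arccos|n̂_z| ≈ 55.5°.

≈ 55°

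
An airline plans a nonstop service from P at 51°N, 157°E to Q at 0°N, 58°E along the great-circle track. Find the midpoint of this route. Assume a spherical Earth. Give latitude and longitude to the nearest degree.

From cos δ = sin φ₁ sin φ₂ + cos φ₁ cos φ₂ cos Δλ, the central angle is δ ≈ 1.669 rad (95.6°).
Interpolate at f = 1/2 with slerp weights a = sin((1−f)δ)/sin δ ≈ 0.745, b = sin(fδ)/sin δ ≈ 0.745.
p = a·p₁ + b·p₂ ≈ (-0.037, 0.815, 0.579); φ = arcsin(p_z) ≈ 35.36°, λ = atan2(p_y, p_x) ≈ 92.58°.

≈ 35°N, 93°E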